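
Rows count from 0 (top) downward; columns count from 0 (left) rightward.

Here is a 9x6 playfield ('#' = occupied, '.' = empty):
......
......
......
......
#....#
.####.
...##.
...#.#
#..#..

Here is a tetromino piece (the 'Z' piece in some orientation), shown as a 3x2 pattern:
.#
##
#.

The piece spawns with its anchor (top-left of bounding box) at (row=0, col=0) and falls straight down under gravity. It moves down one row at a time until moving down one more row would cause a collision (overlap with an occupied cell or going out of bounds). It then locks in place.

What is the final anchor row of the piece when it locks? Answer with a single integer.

Answer: 1

Derivation:
Spawn at (row=0, col=0). Try each row:
  row 0: fits
  row 1: fits
  row 2: blocked -> lock at row 1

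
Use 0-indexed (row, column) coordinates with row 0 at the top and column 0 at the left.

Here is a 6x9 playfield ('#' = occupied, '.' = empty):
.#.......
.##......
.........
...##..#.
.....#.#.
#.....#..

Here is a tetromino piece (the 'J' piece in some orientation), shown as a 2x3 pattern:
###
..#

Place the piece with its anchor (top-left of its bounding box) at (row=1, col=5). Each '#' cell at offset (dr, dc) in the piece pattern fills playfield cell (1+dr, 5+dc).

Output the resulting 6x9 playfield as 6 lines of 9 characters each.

Fill (1+0,5+0) = (1,5)
Fill (1+0,5+1) = (1,6)
Fill (1+0,5+2) = (1,7)
Fill (1+1,5+2) = (2,7)

Answer: .#.......
.##..###.
.......#.
...##..#.
.....#.#.
#.....#..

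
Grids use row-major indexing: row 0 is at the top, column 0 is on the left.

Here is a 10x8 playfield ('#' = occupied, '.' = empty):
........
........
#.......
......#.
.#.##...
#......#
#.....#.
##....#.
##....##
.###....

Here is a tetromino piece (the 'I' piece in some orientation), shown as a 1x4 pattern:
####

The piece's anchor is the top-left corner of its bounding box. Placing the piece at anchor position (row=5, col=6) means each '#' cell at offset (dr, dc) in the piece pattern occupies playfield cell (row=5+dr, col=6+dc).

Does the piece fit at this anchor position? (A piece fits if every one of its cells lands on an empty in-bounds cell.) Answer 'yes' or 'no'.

Answer: no

Derivation:
Check each piece cell at anchor (5, 6):
  offset (0,0) -> (5,6): empty -> OK
  offset (0,1) -> (5,7): occupied ('#') -> FAIL
  offset (0,2) -> (5,8): out of bounds -> FAIL
  offset (0,3) -> (5,9): out of bounds -> FAIL
All cells valid: no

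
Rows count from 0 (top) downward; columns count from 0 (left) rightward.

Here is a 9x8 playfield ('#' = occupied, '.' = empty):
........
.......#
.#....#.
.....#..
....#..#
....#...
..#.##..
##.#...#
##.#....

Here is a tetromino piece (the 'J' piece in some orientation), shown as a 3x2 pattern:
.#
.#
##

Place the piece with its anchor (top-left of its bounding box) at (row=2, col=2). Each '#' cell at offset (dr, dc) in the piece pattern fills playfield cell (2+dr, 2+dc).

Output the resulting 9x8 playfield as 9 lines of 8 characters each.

Answer: ........
.......#
.#.#..#.
...#.#..
..###..#
....#...
..#.##..
##.#...#
##.#....

Derivation:
Fill (2+0,2+1) = (2,3)
Fill (2+1,2+1) = (3,3)
Fill (2+2,2+0) = (4,2)
Fill (2+2,2+1) = (4,3)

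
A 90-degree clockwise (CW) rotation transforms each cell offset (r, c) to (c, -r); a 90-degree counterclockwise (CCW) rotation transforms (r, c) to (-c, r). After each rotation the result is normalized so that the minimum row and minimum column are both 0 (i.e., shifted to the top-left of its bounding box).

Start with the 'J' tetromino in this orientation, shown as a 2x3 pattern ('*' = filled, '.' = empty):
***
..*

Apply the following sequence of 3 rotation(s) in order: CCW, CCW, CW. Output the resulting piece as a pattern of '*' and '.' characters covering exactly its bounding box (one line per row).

Start:
***
..*
After rotation 1 (CCW):
**
*.
*.
After rotation 2 (CCW):
*..
***
After rotation 3 (CW):
**
*.
*.

Answer: **
*.
*.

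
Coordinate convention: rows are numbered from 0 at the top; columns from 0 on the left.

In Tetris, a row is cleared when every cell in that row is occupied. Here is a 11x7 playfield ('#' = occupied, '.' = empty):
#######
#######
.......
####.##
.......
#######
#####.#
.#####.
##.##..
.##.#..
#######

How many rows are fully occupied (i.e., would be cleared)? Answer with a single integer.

Check each row:
  row 0: 0 empty cells -> FULL (clear)
  row 1: 0 empty cells -> FULL (clear)
  row 2: 7 empty cells -> not full
  row 3: 1 empty cell -> not full
  row 4: 7 empty cells -> not full
  row 5: 0 empty cells -> FULL (clear)
  row 6: 1 empty cell -> not full
  row 7: 2 empty cells -> not full
  row 8: 3 empty cells -> not full
  row 9: 4 empty cells -> not full
  row 10: 0 empty cells -> FULL (clear)
Total rows cleared: 4

Answer: 4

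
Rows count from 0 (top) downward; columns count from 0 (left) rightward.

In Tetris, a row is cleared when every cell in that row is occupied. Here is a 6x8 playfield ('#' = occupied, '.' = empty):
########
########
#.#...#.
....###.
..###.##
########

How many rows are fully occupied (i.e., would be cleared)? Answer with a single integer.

Answer: 3

Derivation:
Check each row:
  row 0: 0 empty cells -> FULL (clear)
  row 1: 0 empty cells -> FULL (clear)
  row 2: 5 empty cells -> not full
  row 3: 5 empty cells -> not full
  row 4: 3 empty cells -> not full
  row 5: 0 empty cells -> FULL (clear)
Total rows cleared: 3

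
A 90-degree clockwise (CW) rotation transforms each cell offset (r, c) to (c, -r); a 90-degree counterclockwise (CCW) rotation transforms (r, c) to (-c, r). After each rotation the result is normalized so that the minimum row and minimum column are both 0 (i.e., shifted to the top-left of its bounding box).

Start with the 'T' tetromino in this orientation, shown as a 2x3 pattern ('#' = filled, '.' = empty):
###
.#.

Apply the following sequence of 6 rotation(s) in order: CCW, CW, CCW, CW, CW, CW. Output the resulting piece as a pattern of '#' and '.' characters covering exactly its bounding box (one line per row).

Start:
###
.#.
After rotation 1 (CCW):
#.
##
#.
After rotation 2 (CW):
###
.#.
After rotation 3 (CCW):
#.
##
#.
After rotation 4 (CW):
###
.#.
After rotation 5 (CW):
.#
##
.#
After rotation 6 (CW):
.#.
###

Answer: .#.
###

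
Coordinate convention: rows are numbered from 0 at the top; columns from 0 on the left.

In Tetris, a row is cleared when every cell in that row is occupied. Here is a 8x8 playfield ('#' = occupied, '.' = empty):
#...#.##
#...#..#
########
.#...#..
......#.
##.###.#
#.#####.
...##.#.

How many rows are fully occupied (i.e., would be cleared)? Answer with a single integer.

Check each row:
  row 0: 4 empty cells -> not full
  row 1: 5 empty cells -> not full
  row 2: 0 empty cells -> FULL (clear)
  row 3: 6 empty cells -> not full
  row 4: 7 empty cells -> not full
  row 5: 2 empty cells -> not full
  row 6: 2 empty cells -> not full
  row 7: 5 empty cells -> not full
Total rows cleared: 1

Answer: 1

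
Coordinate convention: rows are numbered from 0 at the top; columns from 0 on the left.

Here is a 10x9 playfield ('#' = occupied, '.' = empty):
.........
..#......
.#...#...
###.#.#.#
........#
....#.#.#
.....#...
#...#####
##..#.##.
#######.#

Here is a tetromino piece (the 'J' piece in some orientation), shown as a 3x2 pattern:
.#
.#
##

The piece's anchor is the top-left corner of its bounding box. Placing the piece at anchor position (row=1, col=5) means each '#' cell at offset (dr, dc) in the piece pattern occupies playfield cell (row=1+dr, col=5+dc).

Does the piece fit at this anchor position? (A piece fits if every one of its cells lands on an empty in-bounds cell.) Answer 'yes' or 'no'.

Check each piece cell at anchor (1, 5):
  offset (0,1) -> (1,6): empty -> OK
  offset (1,1) -> (2,6): empty -> OK
  offset (2,0) -> (3,5): empty -> OK
  offset (2,1) -> (3,6): occupied ('#') -> FAIL
All cells valid: no

Answer: no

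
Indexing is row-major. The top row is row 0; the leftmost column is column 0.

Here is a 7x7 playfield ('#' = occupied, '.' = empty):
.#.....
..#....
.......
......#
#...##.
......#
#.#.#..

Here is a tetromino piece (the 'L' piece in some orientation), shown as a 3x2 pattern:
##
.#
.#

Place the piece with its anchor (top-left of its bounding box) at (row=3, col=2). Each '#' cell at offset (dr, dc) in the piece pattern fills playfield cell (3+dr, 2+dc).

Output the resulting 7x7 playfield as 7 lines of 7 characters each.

Answer: .#.....
..#....
.......
..##..#
#..###.
...#..#
#.#.#..

Derivation:
Fill (3+0,2+0) = (3,2)
Fill (3+0,2+1) = (3,3)
Fill (3+1,2+1) = (4,3)
Fill (3+2,2+1) = (5,3)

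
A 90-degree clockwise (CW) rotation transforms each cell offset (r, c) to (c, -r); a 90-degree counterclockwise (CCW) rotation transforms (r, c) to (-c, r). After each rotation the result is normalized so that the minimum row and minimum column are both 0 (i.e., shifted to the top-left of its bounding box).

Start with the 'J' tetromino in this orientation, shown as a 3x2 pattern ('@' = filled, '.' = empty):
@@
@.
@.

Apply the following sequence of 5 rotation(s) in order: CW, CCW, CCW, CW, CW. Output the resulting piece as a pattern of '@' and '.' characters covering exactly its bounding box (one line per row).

Start:
@@
@.
@.
After rotation 1 (CW):
@@@
..@
After rotation 2 (CCW):
@@
@.
@.
After rotation 3 (CCW):
@..
@@@
After rotation 4 (CW):
@@
@.
@.
After rotation 5 (CW):
@@@
..@

Answer: @@@
..@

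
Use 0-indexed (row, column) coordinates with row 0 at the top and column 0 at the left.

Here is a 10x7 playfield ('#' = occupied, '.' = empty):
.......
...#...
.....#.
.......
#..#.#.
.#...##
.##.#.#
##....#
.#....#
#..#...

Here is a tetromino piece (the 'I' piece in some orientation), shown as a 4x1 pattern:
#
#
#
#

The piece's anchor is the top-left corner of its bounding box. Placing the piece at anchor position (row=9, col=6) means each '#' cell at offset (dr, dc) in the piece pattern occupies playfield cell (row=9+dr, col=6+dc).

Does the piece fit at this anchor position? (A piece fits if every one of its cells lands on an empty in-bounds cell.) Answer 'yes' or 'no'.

Answer: no

Derivation:
Check each piece cell at anchor (9, 6):
  offset (0,0) -> (9,6): empty -> OK
  offset (1,0) -> (10,6): out of bounds -> FAIL
  offset (2,0) -> (11,6): out of bounds -> FAIL
  offset (3,0) -> (12,6): out of bounds -> FAIL
All cells valid: no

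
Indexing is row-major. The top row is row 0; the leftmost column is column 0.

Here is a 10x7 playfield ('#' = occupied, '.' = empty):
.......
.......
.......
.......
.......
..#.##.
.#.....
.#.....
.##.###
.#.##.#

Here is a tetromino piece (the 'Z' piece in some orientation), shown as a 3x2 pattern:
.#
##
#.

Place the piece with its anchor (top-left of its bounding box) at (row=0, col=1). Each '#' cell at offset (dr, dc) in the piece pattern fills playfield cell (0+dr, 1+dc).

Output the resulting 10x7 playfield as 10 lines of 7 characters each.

Fill (0+0,1+1) = (0,2)
Fill (0+1,1+0) = (1,1)
Fill (0+1,1+1) = (1,2)
Fill (0+2,1+0) = (2,1)

Answer: ..#....
.##....
.#.....
.......
.......
..#.##.
.#.....
.#.....
.##.###
.#.##.#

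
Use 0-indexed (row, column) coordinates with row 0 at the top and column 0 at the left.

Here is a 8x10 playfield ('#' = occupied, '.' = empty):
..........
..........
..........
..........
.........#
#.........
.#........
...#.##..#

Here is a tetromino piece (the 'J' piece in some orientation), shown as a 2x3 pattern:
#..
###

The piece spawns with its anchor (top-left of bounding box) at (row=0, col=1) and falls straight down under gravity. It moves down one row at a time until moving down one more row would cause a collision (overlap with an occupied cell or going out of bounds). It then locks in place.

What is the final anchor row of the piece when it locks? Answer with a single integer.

Answer: 4

Derivation:
Spawn at (row=0, col=1). Try each row:
  row 0: fits
  row 1: fits
  row 2: fits
  row 3: fits
  row 4: fits
  row 5: blocked -> lock at row 4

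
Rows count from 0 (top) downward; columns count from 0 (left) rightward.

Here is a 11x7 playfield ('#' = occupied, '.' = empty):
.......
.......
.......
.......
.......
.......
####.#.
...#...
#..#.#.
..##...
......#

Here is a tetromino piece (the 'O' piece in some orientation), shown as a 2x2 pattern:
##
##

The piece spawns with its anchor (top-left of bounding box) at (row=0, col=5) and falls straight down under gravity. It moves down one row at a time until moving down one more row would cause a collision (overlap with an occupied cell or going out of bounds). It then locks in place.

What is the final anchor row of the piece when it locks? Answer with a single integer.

Answer: 4

Derivation:
Spawn at (row=0, col=5). Try each row:
  row 0: fits
  row 1: fits
  row 2: fits
  row 3: fits
  row 4: fits
  row 5: blocked -> lock at row 4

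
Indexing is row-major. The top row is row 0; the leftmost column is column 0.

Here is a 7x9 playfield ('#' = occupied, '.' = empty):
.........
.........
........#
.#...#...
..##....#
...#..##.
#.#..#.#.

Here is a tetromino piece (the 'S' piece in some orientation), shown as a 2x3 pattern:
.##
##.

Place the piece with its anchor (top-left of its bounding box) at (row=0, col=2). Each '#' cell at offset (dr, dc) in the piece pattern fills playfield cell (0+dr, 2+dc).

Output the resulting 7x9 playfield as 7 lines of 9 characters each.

Answer: ...##....
..##.....
........#
.#...#...
..##....#
...#..##.
#.#..#.#.

Derivation:
Fill (0+0,2+1) = (0,3)
Fill (0+0,2+2) = (0,4)
Fill (0+1,2+0) = (1,2)
Fill (0+1,2+1) = (1,3)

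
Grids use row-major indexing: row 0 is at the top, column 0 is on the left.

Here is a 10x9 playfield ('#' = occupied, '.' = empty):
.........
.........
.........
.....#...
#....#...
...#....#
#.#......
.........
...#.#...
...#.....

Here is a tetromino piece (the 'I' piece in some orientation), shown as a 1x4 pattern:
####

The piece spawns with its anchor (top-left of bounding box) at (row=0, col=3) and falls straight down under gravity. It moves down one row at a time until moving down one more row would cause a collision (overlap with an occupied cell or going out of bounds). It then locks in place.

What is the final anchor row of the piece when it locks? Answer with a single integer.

Spawn at (row=0, col=3). Try each row:
  row 0: fits
  row 1: fits
  row 2: fits
  row 3: blocked -> lock at row 2

Answer: 2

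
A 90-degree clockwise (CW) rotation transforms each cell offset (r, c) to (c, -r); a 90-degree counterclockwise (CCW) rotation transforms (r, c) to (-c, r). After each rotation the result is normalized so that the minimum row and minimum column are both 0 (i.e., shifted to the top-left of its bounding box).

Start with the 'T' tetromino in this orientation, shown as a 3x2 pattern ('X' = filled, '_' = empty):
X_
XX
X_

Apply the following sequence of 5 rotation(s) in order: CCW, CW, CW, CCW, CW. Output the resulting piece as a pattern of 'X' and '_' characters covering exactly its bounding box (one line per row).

Answer: XXX
_X_

Derivation:
Start:
X_
XX
X_
After rotation 1 (CCW):
_X_
XXX
After rotation 2 (CW):
X_
XX
X_
After rotation 3 (CW):
XXX
_X_
After rotation 4 (CCW):
X_
XX
X_
After rotation 5 (CW):
XXX
_X_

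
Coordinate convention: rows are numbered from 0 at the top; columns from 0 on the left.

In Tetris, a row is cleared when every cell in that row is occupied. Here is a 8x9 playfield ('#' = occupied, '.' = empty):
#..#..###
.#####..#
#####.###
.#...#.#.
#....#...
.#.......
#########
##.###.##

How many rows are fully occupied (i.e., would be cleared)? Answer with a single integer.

Answer: 1

Derivation:
Check each row:
  row 0: 4 empty cells -> not full
  row 1: 3 empty cells -> not full
  row 2: 1 empty cell -> not full
  row 3: 6 empty cells -> not full
  row 4: 7 empty cells -> not full
  row 5: 8 empty cells -> not full
  row 6: 0 empty cells -> FULL (clear)
  row 7: 2 empty cells -> not full
Total rows cleared: 1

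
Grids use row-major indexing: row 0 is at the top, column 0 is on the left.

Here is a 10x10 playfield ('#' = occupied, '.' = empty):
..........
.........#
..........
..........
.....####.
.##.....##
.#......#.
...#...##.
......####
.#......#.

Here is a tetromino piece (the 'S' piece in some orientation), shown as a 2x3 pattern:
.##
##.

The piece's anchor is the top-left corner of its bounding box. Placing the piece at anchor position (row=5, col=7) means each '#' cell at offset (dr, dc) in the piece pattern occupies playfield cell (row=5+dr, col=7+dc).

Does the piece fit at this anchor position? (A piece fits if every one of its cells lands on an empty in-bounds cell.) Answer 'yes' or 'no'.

Check each piece cell at anchor (5, 7):
  offset (0,1) -> (5,8): occupied ('#') -> FAIL
  offset (0,2) -> (5,9): occupied ('#') -> FAIL
  offset (1,0) -> (6,7): empty -> OK
  offset (1,1) -> (6,8): occupied ('#') -> FAIL
All cells valid: no

Answer: no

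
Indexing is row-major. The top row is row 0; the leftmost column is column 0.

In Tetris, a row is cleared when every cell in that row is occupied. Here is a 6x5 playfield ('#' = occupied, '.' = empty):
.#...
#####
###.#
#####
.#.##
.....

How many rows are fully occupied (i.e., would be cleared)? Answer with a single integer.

Answer: 2

Derivation:
Check each row:
  row 0: 4 empty cells -> not full
  row 1: 0 empty cells -> FULL (clear)
  row 2: 1 empty cell -> not full
  row 3: 0 empty cells -> FULL (clear)
  row 4: 2 empty cells -> not full
  row 5: 5 empty cells -> not full
Total rows cleared: 2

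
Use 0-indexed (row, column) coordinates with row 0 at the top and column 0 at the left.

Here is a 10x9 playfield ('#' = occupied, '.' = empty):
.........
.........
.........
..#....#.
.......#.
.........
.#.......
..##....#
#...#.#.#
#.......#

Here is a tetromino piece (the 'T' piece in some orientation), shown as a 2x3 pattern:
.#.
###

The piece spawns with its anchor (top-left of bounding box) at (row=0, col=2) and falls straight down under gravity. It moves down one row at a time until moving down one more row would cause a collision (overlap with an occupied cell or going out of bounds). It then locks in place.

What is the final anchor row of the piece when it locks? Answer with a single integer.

Answer: 1

Derivation:
Spawn at (row=0, col=2). Try each row:
  row 0: fits
  row 1: fits
  row 2: blocked -> lock at row 1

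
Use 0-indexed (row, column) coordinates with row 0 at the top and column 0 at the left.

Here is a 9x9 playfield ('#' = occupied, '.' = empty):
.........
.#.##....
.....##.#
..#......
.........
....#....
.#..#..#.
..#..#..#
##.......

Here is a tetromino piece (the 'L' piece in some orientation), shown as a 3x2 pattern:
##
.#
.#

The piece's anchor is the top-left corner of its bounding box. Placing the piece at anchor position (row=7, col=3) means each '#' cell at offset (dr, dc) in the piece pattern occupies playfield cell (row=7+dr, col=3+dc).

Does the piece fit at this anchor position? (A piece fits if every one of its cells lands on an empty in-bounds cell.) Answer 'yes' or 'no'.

Check each piece cell at anchor (7, 3):
  offset (0,0) -> (7,3): empty -> OK
  offset (0,1) -> (7,4): empty -> OK
  offset (1,1) -> (8,4): empty -> OK
  offset (2,1) -> (9,4): out of bounds -> FAIL
All cells valid: no

Answer: no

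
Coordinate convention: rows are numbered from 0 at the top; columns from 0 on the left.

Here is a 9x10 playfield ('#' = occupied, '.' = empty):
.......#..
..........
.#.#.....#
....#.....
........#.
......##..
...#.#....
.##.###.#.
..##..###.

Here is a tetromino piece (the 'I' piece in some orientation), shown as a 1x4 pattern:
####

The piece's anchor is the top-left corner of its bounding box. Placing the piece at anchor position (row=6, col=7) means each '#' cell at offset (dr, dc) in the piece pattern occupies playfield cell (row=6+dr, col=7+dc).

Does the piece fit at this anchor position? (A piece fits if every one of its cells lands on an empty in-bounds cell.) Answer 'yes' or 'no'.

Answer: no

Derivation:
Check each piece cell at anchor (6, 7):
  offset (0,0) -> (6,7): empty -> OK
  offset (0,1) -> (6,8): empty -> OK
  offset (0,2) -> (6,9): empty -> OK
  offset (0,3) -> (6,10): out of bounds -> FAIL
All cells valid: no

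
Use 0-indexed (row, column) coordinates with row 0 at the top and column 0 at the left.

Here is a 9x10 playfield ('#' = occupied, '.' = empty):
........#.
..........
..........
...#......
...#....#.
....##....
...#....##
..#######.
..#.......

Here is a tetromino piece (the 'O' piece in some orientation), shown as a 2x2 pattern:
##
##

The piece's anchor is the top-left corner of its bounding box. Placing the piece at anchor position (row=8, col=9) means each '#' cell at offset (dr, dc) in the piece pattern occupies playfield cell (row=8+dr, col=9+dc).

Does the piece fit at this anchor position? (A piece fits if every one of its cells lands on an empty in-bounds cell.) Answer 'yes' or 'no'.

Check each piece cell at anchor (8, 9):
  offset (0,0) -> (8,9): empty -> OK
  offset (0,1) -> (8,10): out of bounds -> FAIL
  offset (1,0) -> (9,9): out of bounds -> FAIL
  offset (1,1) -> (9,10): out of bounds -> FAIL
All cells valid: no

Answer: no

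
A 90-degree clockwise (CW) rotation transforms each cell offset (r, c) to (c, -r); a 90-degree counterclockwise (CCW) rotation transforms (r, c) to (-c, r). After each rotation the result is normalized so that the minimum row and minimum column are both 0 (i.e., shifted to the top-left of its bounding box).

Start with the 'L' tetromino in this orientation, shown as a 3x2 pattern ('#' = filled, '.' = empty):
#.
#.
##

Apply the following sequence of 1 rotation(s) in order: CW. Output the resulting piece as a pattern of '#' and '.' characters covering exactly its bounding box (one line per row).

Start:
#.
#.
##
After rotation 1 (CW):
###
#..

Answer: ###
#..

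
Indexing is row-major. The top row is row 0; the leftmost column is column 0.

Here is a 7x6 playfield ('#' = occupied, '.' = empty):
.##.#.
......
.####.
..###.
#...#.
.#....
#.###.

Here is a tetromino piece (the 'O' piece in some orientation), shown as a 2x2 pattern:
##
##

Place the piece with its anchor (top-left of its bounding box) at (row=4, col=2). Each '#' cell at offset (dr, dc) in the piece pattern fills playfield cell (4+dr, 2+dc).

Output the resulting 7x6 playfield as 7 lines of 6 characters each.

Answer: .##.#.
......
.####.
..###.
#.###.
.###..
#.###.

Derivation:
Fill (4+0,2+0) = (4,2)
Fill (4+0,2+1) = (4,3)
Fill (4+1,2+0) = (5,2)
Fill (4+1,2+1) = (5,3)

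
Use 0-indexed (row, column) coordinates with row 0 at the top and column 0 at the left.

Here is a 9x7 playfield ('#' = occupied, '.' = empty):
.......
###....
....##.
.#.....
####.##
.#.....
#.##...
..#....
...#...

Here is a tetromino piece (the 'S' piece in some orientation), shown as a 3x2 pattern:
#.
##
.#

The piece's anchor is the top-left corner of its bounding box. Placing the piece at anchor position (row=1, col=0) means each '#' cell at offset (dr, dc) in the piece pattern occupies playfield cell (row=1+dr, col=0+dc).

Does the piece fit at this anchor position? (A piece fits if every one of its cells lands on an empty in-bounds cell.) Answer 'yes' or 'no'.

Check each piece cell at anchor (1, 0):
  offset (0,0) -> (1,0): occupied ('#') -> FAIL
  offset (1,0) -> (2,0): empty -> OK
  offset (1,1) -> (2,1): empty -> OK
  offset (2,1) -> (3,1): occupied ('#') -> FAIL
All cells valid: no

Answer: no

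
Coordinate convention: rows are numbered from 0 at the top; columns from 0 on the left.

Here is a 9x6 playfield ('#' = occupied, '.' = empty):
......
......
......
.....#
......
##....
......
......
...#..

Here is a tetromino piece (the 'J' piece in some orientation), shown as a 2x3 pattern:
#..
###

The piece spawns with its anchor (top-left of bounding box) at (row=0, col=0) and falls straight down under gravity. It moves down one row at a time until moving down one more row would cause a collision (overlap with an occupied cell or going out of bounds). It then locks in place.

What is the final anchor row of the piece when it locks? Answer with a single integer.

Spawn at (row=0, col=0). Try each row:
  row 0: fits
  row 1: fits
  row 2: fits
  row 3: fits
  row 4: blocked -> lock at row 3

Answer: 3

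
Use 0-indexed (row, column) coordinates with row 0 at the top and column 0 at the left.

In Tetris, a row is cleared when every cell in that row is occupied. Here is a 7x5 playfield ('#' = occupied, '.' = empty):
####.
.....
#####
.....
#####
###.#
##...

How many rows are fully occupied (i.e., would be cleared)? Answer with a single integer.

Answer: 2

Derivation:
Check each row:
  row 0: 1 empty cell -> not full
  row 1: 5 empty cells -> not full
  row 2: 0 empty cells -> FULL (clear)
  row 3: 5 empty cells -> not full
  row 4: 0 empty cells -> FULL (clear)
  row 5: 1 empty cell -> not full
  row 6: 3 empty cells -> not full
Total rows cleared: 2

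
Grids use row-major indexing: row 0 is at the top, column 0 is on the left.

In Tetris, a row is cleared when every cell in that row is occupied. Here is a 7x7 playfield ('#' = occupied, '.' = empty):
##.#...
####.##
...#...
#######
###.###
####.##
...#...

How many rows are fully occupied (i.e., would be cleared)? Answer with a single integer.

Check each row:
  row 0: 4 empty cells -> not full
  row 1: 1 empty cell -> not full
  row 2: 6 empty cells -> not full
  row 3: 0 empty cells -> FULL (clear)
  row 4: 1 empty cell -> not full
  row 5: 1 empty cell -> not full
  row 6: 6 empty cells -> not full
Total rows cleared: 1

Answer: 1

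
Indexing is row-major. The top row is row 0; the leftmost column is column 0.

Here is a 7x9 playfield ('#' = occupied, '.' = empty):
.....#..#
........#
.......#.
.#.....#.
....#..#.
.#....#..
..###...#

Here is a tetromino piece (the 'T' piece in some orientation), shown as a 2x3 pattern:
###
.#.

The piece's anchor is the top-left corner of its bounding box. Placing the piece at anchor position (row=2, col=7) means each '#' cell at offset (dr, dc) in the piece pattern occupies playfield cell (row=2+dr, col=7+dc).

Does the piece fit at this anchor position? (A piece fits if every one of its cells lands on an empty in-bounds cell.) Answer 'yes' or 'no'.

Check each piece cell at anchor (2, 7):
  offset (0,0) -> (2,7): occupied ('#') -> FAIL
  offset (0,1) -> (2,8): empty -> OK
  offset (0,2) -> (2,9): out of bounds -> FAIL
  offset (1,1) -> (3,8): empty -> OK
All cells valid: no

Answer: no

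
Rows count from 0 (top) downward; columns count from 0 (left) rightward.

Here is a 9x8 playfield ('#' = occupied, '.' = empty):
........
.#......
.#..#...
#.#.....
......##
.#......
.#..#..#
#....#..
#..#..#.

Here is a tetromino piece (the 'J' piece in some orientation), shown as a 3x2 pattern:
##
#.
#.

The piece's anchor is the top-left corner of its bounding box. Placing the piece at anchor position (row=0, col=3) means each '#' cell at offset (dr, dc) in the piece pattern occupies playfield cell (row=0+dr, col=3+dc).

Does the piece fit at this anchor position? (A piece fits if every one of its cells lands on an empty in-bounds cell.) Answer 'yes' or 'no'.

Answer: yes

Derivation:
Check each piece cell at anchor (0, 3):
  offset (0,0) -> (0,3): empty -> OK
  offset (0,1) -> (0,4): empty -> OK
  offset (1,0) -> (1,3): empty -> OK
  offset (2,0) -> (2,3): empty -> OK
All cells valid: yes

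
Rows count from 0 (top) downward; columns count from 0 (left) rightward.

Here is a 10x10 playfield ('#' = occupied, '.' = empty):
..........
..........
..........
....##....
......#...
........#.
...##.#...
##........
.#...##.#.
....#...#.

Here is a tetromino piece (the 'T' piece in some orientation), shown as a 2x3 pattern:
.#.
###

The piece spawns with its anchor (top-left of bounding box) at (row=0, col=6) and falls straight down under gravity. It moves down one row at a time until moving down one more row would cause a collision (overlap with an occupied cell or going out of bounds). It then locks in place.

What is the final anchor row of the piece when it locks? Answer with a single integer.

Answer: 2

Derivation:
Spawn at (row=0, col=6). Try each row:
  row 0: fits
  row 1: fits
  row 2: fits
  row 3: blocked -> lock at row 2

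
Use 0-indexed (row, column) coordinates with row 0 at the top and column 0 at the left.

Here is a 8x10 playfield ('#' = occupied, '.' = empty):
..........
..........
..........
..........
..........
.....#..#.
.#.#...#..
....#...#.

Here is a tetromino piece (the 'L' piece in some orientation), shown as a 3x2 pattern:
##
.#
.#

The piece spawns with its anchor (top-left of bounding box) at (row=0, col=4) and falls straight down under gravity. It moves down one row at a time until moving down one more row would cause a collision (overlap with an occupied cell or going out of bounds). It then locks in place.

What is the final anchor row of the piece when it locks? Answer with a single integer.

Spawn at (row=0, col=4). Try each row:
  row 0: fits
  row 1: fits
  row 2: fits
  row 3: blocked -> lock at row 2

Answer: 2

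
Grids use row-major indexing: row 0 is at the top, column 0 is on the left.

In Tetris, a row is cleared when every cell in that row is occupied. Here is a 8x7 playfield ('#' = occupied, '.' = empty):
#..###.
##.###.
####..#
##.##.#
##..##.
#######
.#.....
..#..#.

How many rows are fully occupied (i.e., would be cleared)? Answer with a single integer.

Check each row:
  row 0: 3 empty cells -> not full
  row 1: 2 empty cells -> not full
  row 2: 2 empty cells -> not full
  row 3: 2 empty cells -> not full
  row 4: 3 empty cells -> not full
  row 5: 0 empty cells -> FULL (clear)
  row 6: 6 empty cells -> not full
  row 7: 5 empty cells -> not full
Total rows cleared: 1

Answer: 1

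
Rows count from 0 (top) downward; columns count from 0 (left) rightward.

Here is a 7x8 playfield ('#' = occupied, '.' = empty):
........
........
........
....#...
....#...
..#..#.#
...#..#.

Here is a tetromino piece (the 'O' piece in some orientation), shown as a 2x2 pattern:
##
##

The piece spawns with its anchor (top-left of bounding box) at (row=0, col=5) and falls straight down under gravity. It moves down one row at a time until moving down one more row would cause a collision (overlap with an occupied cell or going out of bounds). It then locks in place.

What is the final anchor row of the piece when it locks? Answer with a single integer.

Answer: 3

Derivation:
Spawn at (row=0, col=5). Try each row:
  row 0: fits
  row 1: fits
  row 2: fits
  row 3: fits
  row 4: blocked -> lock at row 3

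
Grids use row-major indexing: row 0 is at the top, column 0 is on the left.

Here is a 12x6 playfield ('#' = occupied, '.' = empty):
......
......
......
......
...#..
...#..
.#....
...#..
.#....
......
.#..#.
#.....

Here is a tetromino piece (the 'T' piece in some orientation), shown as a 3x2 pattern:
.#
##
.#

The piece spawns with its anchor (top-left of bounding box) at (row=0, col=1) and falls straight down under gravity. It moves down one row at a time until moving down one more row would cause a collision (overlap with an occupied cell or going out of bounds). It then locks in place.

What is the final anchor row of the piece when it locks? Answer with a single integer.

Answer: 4

Derivation:
Spawn at (row=0, col=1). Try each row:
  row 0: fits
  row 1: fits
  row 2: fits
  row 3: fits
  row 4: fits
  row 5: blocked -> lock at row 4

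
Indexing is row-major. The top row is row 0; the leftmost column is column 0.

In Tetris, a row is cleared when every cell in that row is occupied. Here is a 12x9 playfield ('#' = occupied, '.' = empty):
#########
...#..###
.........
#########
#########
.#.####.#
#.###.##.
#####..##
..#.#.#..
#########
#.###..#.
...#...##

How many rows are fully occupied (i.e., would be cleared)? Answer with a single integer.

Check each row:
  row 0: 0 empty cells -> FULL (clear)
  row 1: 5 empty cells -> not full
  row 2: 9 empty cells -> not full
  row 3: 0 empty cells -> FULL (clear)
  row 4: 0 empty cells -> FULL (clear)
  row 5: 3 empty cells -> not full
  row 6: 3 empty cells -> not full
  row 7: 2 empty cells -> not full
  row 8: 6 empty cells -> not full
  row 9: 0 empty cells -> FULL (clear)
  row 10: 4 empty cells -> not full
  row 11: 6 empty cells -> not full
Total rows cleared: 4

Answer: 4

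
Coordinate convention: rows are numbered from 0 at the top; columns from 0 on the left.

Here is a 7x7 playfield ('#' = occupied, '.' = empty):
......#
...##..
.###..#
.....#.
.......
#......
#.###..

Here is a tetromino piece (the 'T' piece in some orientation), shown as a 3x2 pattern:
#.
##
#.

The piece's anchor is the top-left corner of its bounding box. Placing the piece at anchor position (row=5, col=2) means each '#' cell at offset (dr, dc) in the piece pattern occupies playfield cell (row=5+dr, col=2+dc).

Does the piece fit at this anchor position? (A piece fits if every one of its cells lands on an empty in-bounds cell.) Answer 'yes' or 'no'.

Answer: no

Derivation:
Check each piece cell at anchor (5, 2):
  offset (0,0) -> (5,2): empty -> OK
  offset (1,0) -> (6,2): occupied ('#') -> FAIL
  offset (1,1) -> (6,3): occupied ('#') -> FAIL
  offset (2,0) -> (7,2): out of bounds -> FAIL
All cells valid: no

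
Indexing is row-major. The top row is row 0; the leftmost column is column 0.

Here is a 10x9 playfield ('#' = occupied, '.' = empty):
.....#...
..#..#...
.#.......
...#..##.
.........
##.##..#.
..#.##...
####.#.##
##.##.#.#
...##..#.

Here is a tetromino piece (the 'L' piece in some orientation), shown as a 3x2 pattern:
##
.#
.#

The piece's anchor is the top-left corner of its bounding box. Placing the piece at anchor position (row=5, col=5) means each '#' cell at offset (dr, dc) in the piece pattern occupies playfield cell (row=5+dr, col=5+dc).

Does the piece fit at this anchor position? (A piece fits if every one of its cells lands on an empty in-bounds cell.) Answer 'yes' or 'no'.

Answer: yes

Derivation:
Check each piece cell at anchor (5, 5):
  offset (0,0) -> (5,5): empty -> OK
  offset (0,1) -> (5,6): empty -> OK
  offset (1,1) -> (6,6): empty -> OK
  offset (2,1) -> (7,6): empty -> OK
All cells valid: yes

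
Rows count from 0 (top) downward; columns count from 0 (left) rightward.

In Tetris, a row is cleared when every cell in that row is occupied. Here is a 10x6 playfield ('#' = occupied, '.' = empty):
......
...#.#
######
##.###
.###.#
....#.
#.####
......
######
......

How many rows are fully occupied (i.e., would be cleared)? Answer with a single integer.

Check each row:
  row 0: 6 empty cells -> not full
  row 1: 4 empty cells -> not full
  row 2: 0 empty cells -> FULL (clear)
  row 3: 1 empty cell -> not full
  row 4: 2 empty cells -> not full
  row 5: 5 empty cells -> not full
  row 6: 1 empty cell -> not full
  row 7: 6 empty cells -> not full
  row 8: 0 empty cells -> FULL (clear)
  row 9: 6 empty cells -> not full
Total rows cleared: 2

Answer: 2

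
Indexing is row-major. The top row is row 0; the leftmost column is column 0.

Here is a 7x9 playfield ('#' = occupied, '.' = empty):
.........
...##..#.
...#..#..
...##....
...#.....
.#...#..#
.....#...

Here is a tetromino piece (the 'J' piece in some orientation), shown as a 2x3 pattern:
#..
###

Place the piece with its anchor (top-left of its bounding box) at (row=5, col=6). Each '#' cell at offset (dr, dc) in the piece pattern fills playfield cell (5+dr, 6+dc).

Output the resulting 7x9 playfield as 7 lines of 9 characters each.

Fill (5+0,6+0) = (5,6)
Fill (5+1,6+0) = (6,6)
Fill (5+1,6+1) = (6,7)
Fill (5+1,6+2) = (6,8)

Answer: .........
...##..#.
...#..#..
...##....
...#.....
.#...##.#
.....####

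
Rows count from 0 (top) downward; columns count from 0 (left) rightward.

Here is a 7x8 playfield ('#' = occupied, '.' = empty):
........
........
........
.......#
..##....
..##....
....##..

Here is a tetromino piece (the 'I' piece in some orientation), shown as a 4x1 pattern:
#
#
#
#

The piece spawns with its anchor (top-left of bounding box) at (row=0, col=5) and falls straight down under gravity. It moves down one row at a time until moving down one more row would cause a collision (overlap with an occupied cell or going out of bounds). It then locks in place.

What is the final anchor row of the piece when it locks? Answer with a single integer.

Answer: 2

Derivation:
Spawn at (row=0, col=5). Try each row:
  row 0: fits
  row 1: fits
  row 2: fits
  row 3: blocked -> lock at row 2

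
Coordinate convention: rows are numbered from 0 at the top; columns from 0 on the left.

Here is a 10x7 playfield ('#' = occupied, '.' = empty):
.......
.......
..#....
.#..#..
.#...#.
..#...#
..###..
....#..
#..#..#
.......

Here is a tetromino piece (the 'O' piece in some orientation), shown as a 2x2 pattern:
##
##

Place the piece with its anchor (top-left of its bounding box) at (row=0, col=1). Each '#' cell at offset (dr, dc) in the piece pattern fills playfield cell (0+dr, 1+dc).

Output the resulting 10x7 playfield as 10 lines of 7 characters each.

Answer: .##....
.##....
..#....
.#..#..
.#...#.
..#...#
..###..
....#..
#..#..#
.......

Derivation:
Fill (0+0,1+0) = (0,1)
Fill (0+0,1+1) = (0,2)
Fill (0+1,1+0) = (1,1)
Fill (0+1,1+1) = (1,2)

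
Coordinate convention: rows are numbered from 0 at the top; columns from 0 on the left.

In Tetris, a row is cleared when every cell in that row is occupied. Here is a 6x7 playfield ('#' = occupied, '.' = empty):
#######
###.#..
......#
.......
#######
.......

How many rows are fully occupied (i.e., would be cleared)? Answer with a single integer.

Answer: 2

Derivation:
Check each row:
  row 0: 0 empty cells -> FULL (clear)
  row 1: 3 empty cells -> not full
  row 2: 6 empty cells -> not full
  row 3: 7 empty cells -> not full
  row 4: 0 empty cells -> FULL (clear)
  row 5: 7 empty cells -> not full
Total rows cleared: 2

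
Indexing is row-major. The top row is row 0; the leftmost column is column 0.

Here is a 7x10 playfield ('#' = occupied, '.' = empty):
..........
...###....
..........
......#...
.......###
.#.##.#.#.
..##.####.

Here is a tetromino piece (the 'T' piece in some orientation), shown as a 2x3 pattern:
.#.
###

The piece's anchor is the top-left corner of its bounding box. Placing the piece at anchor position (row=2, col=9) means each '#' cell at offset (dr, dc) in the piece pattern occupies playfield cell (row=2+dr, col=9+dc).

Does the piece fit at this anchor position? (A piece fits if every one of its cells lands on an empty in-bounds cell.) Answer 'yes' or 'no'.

Check each piece cell at anchor (2, 9):
  offset (0,1) -> (2,10): out of bounds -> FAIL
  offset (1,0) -> (3,9): empty -> OK
  offset (1,1) -> (3,10): out of bounds -> FAIL
  offset (1,2) -> (3,11): out of bounds -> FAIL
All cells valid: no

Answer: no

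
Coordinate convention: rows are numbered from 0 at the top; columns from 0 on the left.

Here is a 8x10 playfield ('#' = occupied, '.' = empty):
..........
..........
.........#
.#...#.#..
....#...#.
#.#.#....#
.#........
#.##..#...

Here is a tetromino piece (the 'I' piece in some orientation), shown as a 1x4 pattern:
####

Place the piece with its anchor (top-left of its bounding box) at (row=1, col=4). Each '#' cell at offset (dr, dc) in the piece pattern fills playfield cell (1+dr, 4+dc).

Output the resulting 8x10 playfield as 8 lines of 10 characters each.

Answer: ..........
....####..
.........#
.#...#.#..
....#...#.
#.#.#....#
.#........
#.##..#...

Derivation:
Fill (1+0,4+0) = (1,4)
Fill (1+0,4+1) = (1,5)
Fill (1+0,4+2) = (1,6)
Fill (1+0,4+3) = (1,7)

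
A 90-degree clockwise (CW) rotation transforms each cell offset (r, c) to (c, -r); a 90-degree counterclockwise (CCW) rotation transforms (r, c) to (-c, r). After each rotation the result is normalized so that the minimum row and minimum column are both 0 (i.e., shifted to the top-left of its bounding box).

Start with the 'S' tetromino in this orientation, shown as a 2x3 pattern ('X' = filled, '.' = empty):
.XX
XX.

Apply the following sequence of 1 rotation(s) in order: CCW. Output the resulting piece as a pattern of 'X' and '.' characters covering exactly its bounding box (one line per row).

Start:
.XX
XX.
After rotation 1 (CCW):
X.
XX
.X

Answer: X.
XX
.X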